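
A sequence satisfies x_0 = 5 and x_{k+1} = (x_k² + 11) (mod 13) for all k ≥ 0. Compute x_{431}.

Listing terms: x_0 = 5; x_1 = 10; x_2 = 7; x_3 = 8; x_4 = 10.
Since x_4 = x_1 = 10, the sequence is eventually periodic: after a pre-period of length 1 it cycles with period 3.
For k ≥ 1, x_k depends only on (k - 1) mod 3. (431 - 1) mod 3 = 1, so x_{431} = x_2 = 7.

7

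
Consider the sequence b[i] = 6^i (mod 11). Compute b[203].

b[0] = 1; b[1] = 6; b[2] = 3; b[3] = 7; b[4] = 9; b[5] = 10; b[6] = 5; b[7] = 8; b[8] = 4; b[9] = 2; b[10] = 1.
Since b[10] = b[0] = 1, the sequence is periodic with period 10.
(203 - 0) mod 10 = 3, so b[203] = b[3] = 7.

7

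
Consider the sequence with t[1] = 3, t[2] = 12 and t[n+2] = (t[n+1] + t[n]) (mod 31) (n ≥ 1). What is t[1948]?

15

We have t[1] = 3; t[2] = 12; t[3] = 15; t[4] = 27; t[5] = 11; t[6] = 7; t[7] = 18; t[8] = 25; t[9] = 12; t[10] = 6; t[11] = 18; t[12] = 24; t[13] = 11; t[14] = 4; t[15] = 15; t[16] = 19; t[17] = 3; t[18] = 22; t[19] = 25; t[20] = 16; t[21] = 10; t[22] = 26; t[23] = 5; t[24] = 0; t[25] = 5; t[26] = 5; t[27] = 10; t[28] = 15; t[29] = 25; t[30] = 9; t[31] = 3; t[32] = 12.
The sequence repeats with period 30.
So t[1948] = t[1 + ((1948-1) mod 30)] = t[28] = 15.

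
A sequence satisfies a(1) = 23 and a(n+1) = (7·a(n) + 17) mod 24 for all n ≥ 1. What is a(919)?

23

Computing terms: a(1) = 23,  a(2) = 10,  a(3) = 15,  a(4) = 2,  a(5) = 7,  a(6) = 18,  a(7) = 23.
Since a(7) = a(1) = 23, the sequence is periodic with period 6.
(919 - 1) mod 6 = 0, so a(919) = a(1) = 23.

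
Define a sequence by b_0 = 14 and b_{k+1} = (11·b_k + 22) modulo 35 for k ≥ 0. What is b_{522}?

28

b_0 = 14, b_1 = 1, b_2 = 33, b_3 = 0, b_4 = 22, b_5 = 19, b_6 = 21, b_7 = 8, b_8 = 5, b_9 = 7, b_{10} = 29, b_{11} = 26, b_{12} = 28, b_{13} = 15, b_{14} = 12, b_{15} = 14.
Since b_{15} = b_0 = 14, the sequence is periodic with period 15.
So b_{522} = b_{0 + ((522-0) mod 15)} = b_{12} = 28.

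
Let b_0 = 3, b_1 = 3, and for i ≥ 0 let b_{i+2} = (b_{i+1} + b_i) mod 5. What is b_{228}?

Computing terms: b_0 = 3; b_1 = 3; b_2 = 1; b_3 = 4; b_4 = 0; b_5 = 4; b_6 = 4; b_7 = 3; b_8 = 2; b_9 = 0; b_{10} = 2; b_{11} = 2; b_{12} = 4; b_{13} = 1; b_{14} = 0; b_{15} = 1; b_{16} = 1; b_{17} = 2; b_{18} = 3; b_{19} = 0; b_{20} = 3; b_{21} = 3.
The sequence repeats with period 20.
So b_{228} = b_{0 + ((228-0) mod 20)} = b_8 = 2.

2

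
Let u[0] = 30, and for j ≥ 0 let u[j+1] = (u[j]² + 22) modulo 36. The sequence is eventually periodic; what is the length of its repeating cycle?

3

u[0] = 30, u[1] = 22, u[2] = 2, u[3] = 26, u[4] = 14, u[5] = 2.
Since u[5] = u[2] = 2, the sequence is eventually periodic: after a pre-period of length 2 it cycles with period 3.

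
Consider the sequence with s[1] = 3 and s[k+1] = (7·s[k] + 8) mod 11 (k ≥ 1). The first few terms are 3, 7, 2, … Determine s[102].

7

Listing terms: s[1] = 3, s[2] = 7, s[3] = 2, s[4] = 0, s[5] = 8, s[6] = 9, s[7] = 5, s[8] = 10, s[9] = 1, s[10] = 4, s[11] = 3.
The sequence repeats with period 10.
(102 - 1) mod 10 = 1, so s[102] = s[2] = 7.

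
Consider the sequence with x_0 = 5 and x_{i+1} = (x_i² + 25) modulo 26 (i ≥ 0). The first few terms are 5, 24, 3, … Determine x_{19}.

24

We have x_0 = 5; x_1 = 24; x_2 = 3; x_3 = 8; x_4 = 11; x_5 = 16; x_6 = 21; x_7 = 24.
Since x_7 = x_1 = 24, the sequence is eventually periodic: after a pre-period of length 1 it cycles with period 6.
For i ≥ 1, x_i depends only on (i - 1) mod 6. (19 - 1) mod 6 = 0, so x_{19} = x_1 = 24.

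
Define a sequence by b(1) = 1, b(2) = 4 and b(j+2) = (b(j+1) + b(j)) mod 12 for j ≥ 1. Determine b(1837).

5

b(1) = 1,  b(2) = 4,  b(3) = 5,  b(4) = 9,  b(5) = 2,  b(6) = 11,  b(7) = 1,  b(8) = 0,  b(9) = 1,  b(10) = 1,  b(11) = 2,  b(12) = 3,  b(13) = 5,  b(14) = 8,  b(15) = 1,  b(16) = 9,  b(17) = 10,  b(18) = 7,  b(19) = 5,  b(20) = 0,  b(21) = 5,  b(22) = 5,  b(23) = 10,  b(24) = 3,  b(25) = 1,  b(26) = 4.
The sequence repeats with period 24.
So b(1837) = b(1 + ((1837-1) mod 24)) = b(13) = 5.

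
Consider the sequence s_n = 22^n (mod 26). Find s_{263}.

16

Computing terms: s_0 = 1; s_1 = 22; s_2 = 16; s_3 = 14; s_4 = 22.
Since s_4 = s_1 = 22, the sequence is eventually periodic: after a pre-period of length 1 it cycles with period 3.
For n ≥ 1, s_n depends only on (n - 1) mod 3. (263 - 1) mod 3 = 1, so s_{263} = s_2 = 16.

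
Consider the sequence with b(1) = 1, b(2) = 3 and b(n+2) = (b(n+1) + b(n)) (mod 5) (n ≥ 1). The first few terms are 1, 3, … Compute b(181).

Listing terms: b(1) = 1, b(2) = 3, b(3) = 4, b(4) = 2, b(5) = 1, b(6) = 3.
The sequence repeats with period 4.
So b(181) = b(1 + ((181-1) mod 4)) = b(1) = 1.

1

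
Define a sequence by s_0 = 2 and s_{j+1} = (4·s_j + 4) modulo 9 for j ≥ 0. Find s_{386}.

Computing terms: s_0 = 2,  s_1 = 3,  s_2 = 7,  s_3 = 5,  s_4 = 6,  s_5 = 1,  s_6 = 8,  s_7 = 0,  s_8 = 4,  s_9 = 2.
Since s_9 = s_0 = 2, the sequence is periodic with period 9.
So s_{386} = s_{0 + ((386-0) mod 9)} = s_8 = 4.

4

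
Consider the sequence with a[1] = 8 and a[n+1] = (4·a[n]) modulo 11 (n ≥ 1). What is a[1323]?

Computing terms: a[1] = 8; a[2] = 10; a[3] = 7; a[4] = 6; a[5] = 2; a[6] = 8.
Since a[6] = a[1] = 8, the sequence is periodic with period 5.
(1323 - 1) mod 5 = 2, so a[1323] = a[3] = 7.

7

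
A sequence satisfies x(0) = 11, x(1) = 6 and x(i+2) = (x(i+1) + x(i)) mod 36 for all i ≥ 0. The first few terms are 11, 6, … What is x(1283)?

23

Computing terms: x(0) = 11,  x(1) = 6,  x(2) = 17,  x(3) = 23,  x(4) = 4,  x(5) = 27,  x(6) = 31,  x(7) = 22,  x(8) = 17,  x(9) = 3,  x(10) = 20,  x(11) = 23,  x(12) = 7,  x(13) = 30,  x(14) = 1,  x(15) = 31,  x(16) = 32,  x(17) = 27,  x(18) = 23,  x(19) = 14,  x(20) = 1,  x(21) = 15,  x(22) = 16,  x(23) = 31,  x(24) = 11,  x(25) = 6.
Since (x(24), x(25)) = (x(0), x(1)) = (11, 6) (two consecutive terms determine the rest), the sequence is periodic with period 24.
So x(1283) = x(0 + ((1283-0) mod 24)) = x(11) = 23.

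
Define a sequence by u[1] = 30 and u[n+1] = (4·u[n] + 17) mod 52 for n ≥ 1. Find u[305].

25

Computing terms: u[1] = 30; u[2] = 33; u[3] = 45; u[4] = 41; u[5] = 25; u[6] = 13; u[7] = 17; u[8] = 33.
Since u[8] = u[2] = 33, the sequence is eventually periodic: after a pre-period of length 1 it cycles with period 6.
For n ≥ 2, u[n] depends only on (n - 2) mod 6. (305 - 2) mod 6 = 3, so u[305] = u[5] = 25.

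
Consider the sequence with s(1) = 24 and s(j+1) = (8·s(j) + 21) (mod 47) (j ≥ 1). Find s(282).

5

Listing terms: s(1) = 24,  s(2) = 25,  s(3) = 33,  s(4) = 3,  s(5) = 45,  s(6) = 5,  s(7) = 14,  s(8) = 39,  s(9) = 4,  s(10) = 6,  s(11) = 22,  s(12) = 9,  s(13) = 46,  s(14) = 13,  s(15) = 31,  s(16) = 34,  s(17) = 11,  s(18) = 15,  s(19) = 0,  s(20) = 21,  s(21) = 1,  s(22) = 29,  s(23) = 18,  s(24) = 24.
The sequence repeats with period 23.
So s(282) = s(1 + ((282-1) mod 23)) = s(6) = 5.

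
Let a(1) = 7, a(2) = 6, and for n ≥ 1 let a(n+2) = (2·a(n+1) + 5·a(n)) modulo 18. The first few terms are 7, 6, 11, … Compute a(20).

We have a(1) = 7, a(2) = 6, a(3) = 11, a(4) = 16, a(5) = 15, a(6) = 2, a(7) = 7, a(8) = 6.
The sequence repeats with period 6.
(20 - 1) mod 6 = 1, so a(20) = a(2) = 6.

6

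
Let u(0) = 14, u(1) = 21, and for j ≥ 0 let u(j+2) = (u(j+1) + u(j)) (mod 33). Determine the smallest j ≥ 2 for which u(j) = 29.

8

u(0) = 14,  u(1) = 21,  u(2) = 2,  u(3) = 23,  u(4) = 25,  u(5) = 15,  u(6) = 7,  u(7) = 22,  u(8) = 29,  u(9) = 18,  u(10) = 14,  u(11) = 32,  u(12) = 13,  u(13) = 12,  u(14) = 25,  u(15) = 4,  u(16) = 29,  u(17) = 0,  u(18) = 29,  u(19) = 29,  u(20) = 25,  u(21) = 21,  u(22) = 13,  u(23) = 1,  u(24) = 14,  u(25) = 15,  u(26) = 29,  u(27) = 11,  u(28) = 7,  u(29) = 18,  u(30) = 25,  u(31) = 10,  u(32) = 2,  u(33) = 12,  u(34) = 14,  u(35) = 26,  u(36) = 7,  u(37) = 0,  u(38) = 7,  u(39) = 7,  u(40) = 14,  u(41) = 21.
The sequence repeats with period 40.
The value 29 first appears (with j ≥ 2) at u(8).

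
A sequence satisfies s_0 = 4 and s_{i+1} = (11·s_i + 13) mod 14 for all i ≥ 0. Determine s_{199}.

Listing terms: s_0 = 4; s_1 = 1; s_2 = 10; s_3 = 11; s_4 = 8; s_5 = 3; s_6 = 4.
The sequence repeats with period 6.
So s_{199} = s_{0 + ((199-0) mod 6)} = s_1 = 1.

1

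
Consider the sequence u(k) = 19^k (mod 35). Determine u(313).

u(0) = 1, u(1) = 19, u(2) = 11, u(3) = 34, u(4) = 16, u(5) = 24, u(6) = 1.
Since u(6) = u(0) = 1, the sequence is periodic with period 6.
So u(313) = u(0 + ((313-0) mod 6)) = u(1) = 19.

19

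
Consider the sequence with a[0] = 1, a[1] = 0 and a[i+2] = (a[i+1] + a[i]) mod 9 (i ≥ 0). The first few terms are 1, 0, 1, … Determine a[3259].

a[0] = 1,  a[1] = 0,  a[2] = 1,  a[3] = 1,  a[4] = 2,  a[5] = 3,  a[6] = 5,  a[7] = 8,  a[8] = 4,  a[9] = 3,  a[10] = 7,  a[11] = 1,  a[12] = 8,  a[13] = 0,  a[14] = 8,  a[15] = 8,  a[16] = 7,  a[17] = 6,  a[18] = 4,  a[19] = 1,  a[20] = 5,  a[21] = 6,  a[22] = 2,  a[23] = 8,  a[24] = 1,  a[25] = 0.
The sequence repeats with period 24.
So a[3259] = a[0 + ((3259-0) mod 24)] = a[19] = 1.

1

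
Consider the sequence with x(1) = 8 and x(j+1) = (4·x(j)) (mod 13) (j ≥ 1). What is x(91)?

8

x(1) = 8,  x(2) = 6,  x(3) = 11,  x(4) = 5,  x(5) = 7,  x(6) = 2,  x(7) = 8.
Since x(7) = x(1) = 8, the sequence is periodic with period 6.
(91 - 1) mod 6 = 0, so x(91) = x(1) = 8.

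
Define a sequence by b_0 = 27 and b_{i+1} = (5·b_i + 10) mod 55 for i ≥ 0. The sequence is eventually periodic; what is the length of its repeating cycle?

5

Listing terms: b_0 = 27,  b_1 = 35,  b_2 = 20,  b_3 = 0,  b_4 = 10,  b_5 = 5,  b_6 = 35.
Since b_6 = b_1 = 35, the sequence is eventually periodic: after a pre-period of length 1 it cycles with period 5.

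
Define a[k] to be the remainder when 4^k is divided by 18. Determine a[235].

We have a[1] = 4,  a[2] = 16,  a[3] = 10,  a[4] = 4.
Since a[4] = a[1] = 4, the sequence is periodic with period 3.
So a[235] = a[1 + ((235-1) mod 3)] = a[1] = 4.

4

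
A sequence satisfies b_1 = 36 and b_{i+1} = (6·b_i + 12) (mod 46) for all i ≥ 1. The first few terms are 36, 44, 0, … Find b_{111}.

36

We have b_1 = 36,  b_2 = 44,  b_3 = 0,  b_4 = 12,  b_5 = 38,  b_6 = 10,  b_7 = 26,  b_8 = 30,  b_9 = 8,  b_{10} = 14,  b_{11} = 4,  b_{12} = 36.
The sequence repeats with period 11.
So b_{111} = b_{1 + ((111-1) mod 11)} = b_1 = 36.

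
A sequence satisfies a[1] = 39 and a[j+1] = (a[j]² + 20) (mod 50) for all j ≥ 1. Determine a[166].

41

Listing terms: a[1] = 39,  a[2] = 41,  a[3] = 1,  a[4] = 21,  a[5] = 11,  a[6] = 41.
Since a[6] = a[2] = 41, the sequence is eventually periodic: after a pre-period of length 1 it cycles with period 4.
For j ≥ 2, a[j] depends only on (j - 2) mod 4. (166 - 2) mod 4 = 0, so a[166] = a[2] = 41.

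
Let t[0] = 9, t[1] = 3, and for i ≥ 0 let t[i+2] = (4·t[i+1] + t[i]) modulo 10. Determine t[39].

t[0] = 9, t[1] = 3, t[2] = 1, t[3] = 7, t[4] = 9, t[5] = 3.
Since (t[4], t[5]) = (t[0], t[1]) = (9, 3) (two consecutive terms determine the rest), the sequence is periodic with period 4.
(39 - 0) mod 4 = 3, so t[39] = t[3] = 7.

7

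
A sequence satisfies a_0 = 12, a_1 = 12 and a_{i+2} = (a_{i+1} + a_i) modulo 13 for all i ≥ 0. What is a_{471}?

3

a_0 = 12,  a_1 = 12,  a_2 = 11,  a_3 = 10,  a_4 = 8,  a_5 = 5,  a_6 = 0,  a_7 = 5,  a_8 = 5,  a_9 = 10,  a_{10} = 2,  a_{11} = 12,  a_{12} = 1,  a_{13} = 0,  a_{14} = 1,  a_{15} = 1,  a_{16} = 2,  a_{17} = 3,  a_{18} = 5,  a_{19} = 8,  a_{20} = 0,  a_{21} = 8,  a_{22} = 8,  a_{23} = 3,  a_{24} = 11,  a_{25} = 1,  a_{26} = 12,  a_{27} = 0,  a_{28} = 12,  a_{29} = 12.
Since (a_{28}, a_{29}) = (a_0, a_1) = (12, 12) (two consecutive terms determine the rest), the sequence is periodic with period 28.
So a_{471} = a_{0 + ((471-0) mod 28)} = a_{23} = 3.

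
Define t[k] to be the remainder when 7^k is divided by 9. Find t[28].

Computing terms: t[1] = 7; t[2] = 4; t[3] = 1; t[4] = 7.
The sequence repeats with period 3.
(28 - 1) mod 3 = 0, so t[28] = t[1] = 7.

7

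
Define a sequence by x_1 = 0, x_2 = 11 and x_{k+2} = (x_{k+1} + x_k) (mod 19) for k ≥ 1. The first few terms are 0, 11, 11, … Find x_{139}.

7

Computing terms: x_1 = 0; x_2 = 11; x_3 = 11; x_4 = 3; x_5 = 14; x_6 = 17; x_7 = 12; x_8 = 10; x_9 = 3; x_{10} = 13; x_{11} = 16; x_{12} = 10; x_{13} = 7; x_{14} = 17; x_{15} = 5; x_{16} = 3; x_{17} = 8; x_{18} = 11; x_{19} = 0; x_{20} = 11.
The sequence repeats with period 18.
So x_{139} = x_{1 + ((139-1) mod 18)} = x_{13} = 7.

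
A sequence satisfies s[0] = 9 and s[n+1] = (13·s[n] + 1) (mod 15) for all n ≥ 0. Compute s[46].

We have s[0] = 9,  s[1] = 13,  s[2] = 5,  s[3] = 6,  s[4] = 4,  s[5] = 8,  s[6] = 0,  s[7] = 1,  s[8] = 14,  s[9] = 3,  s[10] = 10,  s[11] = 11,  s[12] = 9.
Since s[12] = s[0] = 9, the sequence is periodic with period 12.
(46 - 0) mod 12 = 10, so s[46] = s[10] = 10.

10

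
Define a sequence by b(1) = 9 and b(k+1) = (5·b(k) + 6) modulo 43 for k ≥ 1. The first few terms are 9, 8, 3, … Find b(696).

b(1) = 9,  b(2) = 8,  b(3) = 3,  b(4) = 21,  b(5) = 25,  b(6) = 2,  b(7) = 16,  b(8) = 0,  b(9) = 6,  b(10) = 36,  b(11) = 14,  b(12) = 33,  b(13) = 42,  b(14) = 1,  b(15) = 11,  b(16) = 18,  b(17) = 10,  b(18) = 13,  b(19) = 28,  b(20) = 17,  b(21) = 5,  b(22) = 31,  b(23) = 32,  b(24) = 37,  b(25) = 19,  b(26) = 15,  b(27) = 38,  b(28) = 24,  b(29) = 40,  b(30) = 34,  b(31) = 4,  b(32) = 26,  b(33) = 7,  b(34) = 41,  b(35) = 39,  b(36) = 29,  b(37) = 22,  b(38) = 30,  b(39) = 27,  b(40) = 12,  b(41) = 23,  b(42) = 35,  b(43) = 9.
Since b(43) = b(1) = 9, the sequence is periodic with period 42.
So b(696) = b(1 + ((696-1) mod 42)) = b(24) = 37.

37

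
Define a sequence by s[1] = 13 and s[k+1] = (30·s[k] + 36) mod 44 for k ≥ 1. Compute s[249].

40

Computing terms: s[1] = 13, s[2] = 30, s[3] = 12, s[4] = 0, s[5] = 36, s[6] = 16, s[7] = 32, s[8] = 28, s[9] = 40, s[10] = 4, s[11] = 24, s[12] = 8, s[13] = 12.
Since s[13] = s[3] = 12, the sequence is eventually periodic: after a pre-period of length 2 it cycles with period 10.
For k ≥ 3, s[k] depends only on (k - 3) mod 10. (249 - 3) mod 10 = 6, so s[249] = s[9] = 40.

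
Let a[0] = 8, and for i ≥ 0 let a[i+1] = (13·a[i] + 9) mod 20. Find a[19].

3

a[0] = 8; a[1] = 13; a[2] = 18; a[3] = 3; a[4] = 8.
Since a[4] = a[0] = 8, the sequence is periodic with period 4.
(19 - 0) mod 4 = 3, so a[19] = a[3] = 3.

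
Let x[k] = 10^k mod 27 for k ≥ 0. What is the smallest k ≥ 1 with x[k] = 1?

x[0] = 1; x[1] = 10; x[2] = 19; x[3] = 1.
The sequence repeats with period 3.
The value 1 next appears (with k ≥ 1) at x[3].

3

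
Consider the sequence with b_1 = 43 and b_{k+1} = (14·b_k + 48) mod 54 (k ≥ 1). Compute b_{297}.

40

We have b_1 = 43; b_2 = 2; b_3 = 22; b_4 = 32; b_5 = 10; b_6 = 26; b_7 = 34; b_8 = 38; b_9 = 40; b_{10} = 14; b_{11} = 28; b_{12} = 8; b_{13} = 52; b_{14} = 20; b_{15} = 4; b_{16} = 50; b_{17} = 46; b_{18} = 44; b_{19} = 16; b_{20} = 2.
Since b_{20} = b_2 = 2, the sequence is eventually periodic: after a pre-period of length 1 it cycles with period 18.
For k ≥ 2, b_k depends only on (k - 2) mod 18. (297 - 2) mod 18 = 7, so b_{297} = b_9 = 40.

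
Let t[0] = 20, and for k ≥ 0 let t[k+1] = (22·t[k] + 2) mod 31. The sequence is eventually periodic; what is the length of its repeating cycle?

30

Computing terms: t[0] = 20; t[1] = 8; t[2] = 23; t[3] = 12; t[4] = 18; t[5] = 26; t[6] = 16; t[7] = 13; t[8] = 9; t[9] = 14; t[10] = 0; t[11] = 2; t[12] = 15; t[13] = 22; t[14] = 21; t[15] = 30; t[16] = 11; t[17] = 27; t[18] = 7; t[19] = 1; t[20] = 24; t[21] = 3; t[22] = 6; t[23] = 10; t[24] = 5; t[25] = 19; t[26] = 17; t[27] = 4; t[28] = 28; t[29] = 29; t[30] = 20.
Since t[30] = t[0] = 20, the sequence is periodic with period 30.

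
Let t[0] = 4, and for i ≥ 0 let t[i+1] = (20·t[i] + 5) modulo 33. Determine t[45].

4

We have t[0] = 4; t[1] = 19; t[2] = 22; t[3] = 16; t[4] = 28; t[5] = 4.
Since t[5] = t[0] = 4, the sequence is periodic with period 5.
(45 - 0) mod 5 = 0, so t[45] = t[0] = 4.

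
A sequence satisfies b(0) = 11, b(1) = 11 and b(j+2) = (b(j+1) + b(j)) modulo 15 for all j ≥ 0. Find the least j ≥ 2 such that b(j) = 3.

3

We have b(0) = 11,  b(1) = 11,  b(2) = 7,  b(3) = 3,  b(4) = 10,  b(5) = 13,  b(6) = 8,  b(7) = 6,  b(8) = 14,  b(9) = 5,  b(10) = 4,  b(11) = 9,  b(12) = 13,  b(13) = 7,  b(14) = 5,  b(15) = 12,  b(16) = 2,  b(17) = 14,  b(18) = 1,  b(19) = 0,  b(20) = 1,  b(21) = 1,  b(22) = 2,  b(23) = 3,  b(24) = 5,  b(25) = 8,  b(26) = 13,  b(27) = 6,  b(28) = 4,  b(29) = 10,  b(30) = 14,  b(31) = 9,  b(32) = 8,  b(33) = 2,  b(34) = 10,  b(35) = 12,  b(36) = 7,  b(37) = 4,  b(38) = 11,  b(39) = 0,  b(40) = 11,  b(41) = 11.
Since (b(40), b(41)) = (b(0), b(1)) = (11, 11) (two consecutive terms determine the rest), the sequence is periodic with period 40.
The value 3 first appears (with j ≥ 2) at b(3).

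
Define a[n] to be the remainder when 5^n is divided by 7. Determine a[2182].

Listing terms: a[0] = 1, a[1] = 5, a[2] = 4, a[3] = 6, a[4] = 2, a[5] = 3, a[6] = 1.
Since a[6] = a[0] = 1, the sequence is periodic with period 6.
So a[2182] = a[0 + ((2182-0) mod 6)] = a[4] = 2.

2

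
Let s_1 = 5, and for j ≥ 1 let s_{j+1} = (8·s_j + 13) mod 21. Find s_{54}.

8

We have s_1 = 5,  s_2 = 11,  s_3 = 17,  s_4 = 2,  s_5 = 8,  s_6 = 14,  s_7 = 20,  s_8 = 5.
Since s_8 = s_1 = 5, the sequence is periodic with period 7.
(54 - 1) mod 7 = 4, so s_{54} = s_5 = 8.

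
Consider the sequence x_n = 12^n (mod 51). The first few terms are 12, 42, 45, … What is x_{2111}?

x_1 = 12; x_2 = 42; x_3 = 45; x_4 = 30; x_5 = 3; x_6 = 36; x_7 = 24; x_8 = 33; x_9 = 39; x_{10} = 9; x_{11} = 6; x_{12} = 21; x_{13} = 48; x_{14} = 15; x_{15} = 27; x_{16} = 18; x_{17} = 12.
The sequence repeats with period 16.
(2111 - 1) mod 16 = 14, so x_{2111} = x_{15} = 27.

27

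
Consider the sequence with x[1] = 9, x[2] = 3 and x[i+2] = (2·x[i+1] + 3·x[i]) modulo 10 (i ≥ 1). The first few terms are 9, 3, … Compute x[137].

Listing terms: x[1] = 9; x[2] = 3; x[3] = 3; x[4] = 5; x[5] = 9; x[6] = 3.
Since (x[5], x[6]) = (x[1], x[2]) = (9, 3) (two consecutive terms determine the rest), the sequence is periodic with period 4.
(137 - 1) mod 4 = 0, so x[137] = x[1] = 9.

9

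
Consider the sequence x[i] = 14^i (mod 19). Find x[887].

Listing terms: x[0] = 1; x[1] = 14; x[2] = 6; x[3] = 8; x[4] = 17; x[5] = 10; x[6] = 7; x[7] = 3; x[8] = 4; x[9] = 18; x[10] = 5; x[11] = 13; x[12] = 11; x[13] = 2; x[14] = 9; x[15] = 12; x[16] = 16; x[17] = 15; x[18] = 1.
The sequence repeats with period 18.
(887 - 0) mod 18 = 5, so x[887] = x[5] = 10.

10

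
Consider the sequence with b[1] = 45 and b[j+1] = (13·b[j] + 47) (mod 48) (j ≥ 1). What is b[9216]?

22

Computing terms: b[1] = 45,  b[2] = 8,  b[3] = 7,  b[4] = 42,  b[5] = 17,  b[6] = 28,  b[7] = 27,  b[8] = 14,  b[9] = 37,  b[10] = 0,  b[11] = 47,  b[12] = 34,  b[13] = 9,  b[14] = 20,  b[15] = 19,  b[16] = 6,  b[17] = 29,  b[18] = 40,  b[19] = 39,  b[20] = 26,  b[21] = 1,  b[22] = 12,  b[23] = 11,  b[24] = 46,  b[25] = 21,  b[26] = 32,  b[27] = 31,  b[28] = 18,  b[29] = 41,  b[30] = 4,  b[31] = 3,  b[32] = 38,  b[33] = 13,  b[34] = 24,  b[35] = 23,  b[36] = 10,  b[37] = 33,  b[38] = 44,  b[39] = 43,  b[40] = 30,  b[41] = 5,  b[42] = 16,  b[43] = 15,  b[44] = 2,  b[45] = 25,  b[46] = 36,  b[47] = 35,  b[48] = 22,  b[49] = 45.
Since b[49] = b[1] = 45, the sequence is periodic with period 48.
(9216 - 1) mod 48 = 47, so b[9216] = b[48] = 22.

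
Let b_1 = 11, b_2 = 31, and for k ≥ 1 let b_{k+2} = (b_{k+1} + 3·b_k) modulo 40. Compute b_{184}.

13

We have b_1 = 11,  b_2 = 31,  b_3 = 24,  b_4 = 37,  b_5 = 29,  b_6 = 20,  b_7 = 27,  b_8 = 7,  b_9 = 8,  b_{10} = 29,  b_{11} = 13,  b_{12} = 20,  b_{13} = 19,  b_{14} = 39,  b_{15} = 16,  b_{16} = 13,  b_{17} = 21,  b_{18} = 20,  b_{19} = 3,  b_{20} = 23,  b_{21} = 32,  b_{22} = 21,  b_{23} = 37,  b_{24} = 20,  b_{25} = 11,  b_{26} = 31.
The sequence repeats with period 24.
(184 - 1) mod 24 = 15, so b_{184} = b_{16} = 13.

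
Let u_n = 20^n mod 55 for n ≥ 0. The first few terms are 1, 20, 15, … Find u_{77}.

Computing terms: u_0 = 1,  u_1 = 20,  u_2 = 15,  u_3 = 25,  u_4 = 5,  u_5 = 45,  u_6 = 20.
Since u_6 = u_1 = 20, the sequence is eventually periodic: after a pre-period of length 1 it cycles with period 5.
For n ≥ 1, u_n depends only on (n - 1) mod 5. (77 - 1) mod 5 = 1, so u_{77} = u_2 = 15.

15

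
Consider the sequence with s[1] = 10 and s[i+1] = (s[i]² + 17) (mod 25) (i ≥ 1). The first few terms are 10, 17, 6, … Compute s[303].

16

s[1] = 10; s[2] = 17; s[3] = 6; s[4] = 3; s[5] = 1; s[6] = 18; s[7] = 16; s[8] = 23; s[9] = 21; s[10] = 8; s[11] = 6.
Since s[11] = s[3] = 6, the sequence is eventually periodic: after a pre-period of length 2 it cycles with period 8.
For i ≥ 3, s[i] depends only on (i - 3) mod 8. (303 - 3) mod 8 = 4, so s[303] = s[7] = 16.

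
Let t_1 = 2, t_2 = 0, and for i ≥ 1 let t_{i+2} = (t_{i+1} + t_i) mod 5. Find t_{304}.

2

t_1 = 2, t_2 = 0, t_3 = 2, t_4 = 2, t_5 = 4, t_6 = 1, t_7 = 0, t_8 = 1, t_9 = 1, t_{10} = 2, t_{11} = 3, t_{12} = 0, t_{13} = 3, t_{14} = 3, t_{15} = 1, t_{16} = 4, t_{17} = 0, t_{18} = 4, t_{19} = 4, t_{20} = 3, t_{21} = 2, t_{22} = 0.
Since (t_{21}, t_{22}) = (t_1, t_2) = (2, 0) (two consecutive terms determine the rest), the sequence is periodic with period 20.
So t_{304} = t_{1 + ((304-1) mod 20)} = t_4 = 2.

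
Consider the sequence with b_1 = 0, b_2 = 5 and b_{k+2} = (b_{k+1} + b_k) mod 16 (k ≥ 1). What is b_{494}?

b_1 = 0, b_2 = 5, b_3 = 5, b_4 = 10, b_5 = 15, b_6 = 9, b_7 = 8, b_8 = 1, b_9 = 9, b_{10} = 10, b_{11} = 3, b_{12} = 13, b_{13} = 0, b_{14} = 13, b_{15} = 13, b_{16} = 10, b_{17} = 7, b_{18} = 1, b_{19} = 8, b_{20} = 9, b_{21} = 1, b_{22} = 10, b_{23} = 11, b_{24} = 5, b_{25} = 0, b_{26} = 5.
The sequence repeats with period 24.
(494 - 1) mod 24 = 13, so b_{494} = b_{14} = 13.

13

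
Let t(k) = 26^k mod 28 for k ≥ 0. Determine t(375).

Listing terms: t(0) = 1, t(1) = 26, t(2) = 4, t(3) = 20, t(4) = 16, t(5) = 24, t(6) = 8, t(7) = 12, t(8) = 4.
Since t(8) = t(2) = 4, the sequence is eventually periodic: after a pre-period of length 2 it cycles with period 6.
For k ≥ 2, t(k) depends only on (k - 2) mod 6. (375 - 2) mod 6 = 1, so t(375) = t(3) = 20.

20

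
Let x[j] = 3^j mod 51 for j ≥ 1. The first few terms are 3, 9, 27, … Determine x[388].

We have x[1] = 3, x[2] = 9, x[3] = 27, x[4] = 30, x[5] = 39, x[6] = 15, x[7] = 45, x[8] = 33, x[9] = 48, x[10] = 42, x[11] = 24, x[12] = 21, x[13] = 12, x[14] = 36, x[15] = 6, x[16] = 18, x[17] = 3.
The sequence repeats with period 16.
(388 - 1) mod 16 = 3, so x[388] = x[4] = 30.

30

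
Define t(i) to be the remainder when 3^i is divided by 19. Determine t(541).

3

We have t(0) = 1, t(1) = 3, t(2) = 9, t(3) = 8, t(4) = 5, t(5) = 15, t(6) = 7, t(7) = 2, t(8) = 6, t(9) = 18, t(10) = 16, t(11) = 10, t(12) = 11, t(13) = 14, t(14) = 4, t(15) = 12, t(16) = 17, t(17) = 13, t(18) = 1.
Since t(18) = t(0) = 1, the sequence is periodic with period 18.
(541 - 0) mod 18 = 1, so t(541) = t(1) = 3.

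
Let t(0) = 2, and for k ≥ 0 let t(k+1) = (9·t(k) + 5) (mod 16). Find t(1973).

11

Computing terms: t(0) = 2,  t(1) = 7,  t(2) = 4,  t(3) = 9,  t(4) = 6,  t(5) = 11,  t(6) = 8,  t(7) = 13,  t(8) = 10,  t(9) = 15,  t(10) = 12,  t(11) = 1,  t(12) = 14,  t(13) = 3,  t(14) = 0,  t(15) = 5,  t(16) = 2.
Since t(16) = t(0) = 2, the sequence is periodic with period 16.
So t(1973) = t(0 + ((1973-0) mod 16)) = t(5) = 11.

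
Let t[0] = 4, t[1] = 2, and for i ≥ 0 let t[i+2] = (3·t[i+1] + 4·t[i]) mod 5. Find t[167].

We have t[0] = 4,  t[1] = 2,  t[2] = 2,  t[3] = 4,  t[4] = 0,  t[5] = 1,  t[6] = 3,  t[7] = 3,  t[8] = 1,  t[9] = 0,  t[10] = 4,  t[11] = 2.
The sequence repeats with period 10.
(167 - 0) mod 10 = 7, so t[167] = t[7] = 3.

3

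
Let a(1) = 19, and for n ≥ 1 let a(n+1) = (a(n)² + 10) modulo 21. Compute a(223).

a(1) = 19, a(2) = 14, a(3) = 17, a(4) = 5, a(5) = 14.
Since a(5) = a(2) = 14, the sequence is eventually periodic: after a pre-period of length 1 it cycles with period 3.
For n ≥ 2, a(n) depends only on (n - 2) mod 3. (223 - 2) mod 3 = 2, so a(223) = a(4) = 5.

5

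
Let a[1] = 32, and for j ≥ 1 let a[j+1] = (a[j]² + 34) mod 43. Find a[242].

We have a[1] = 32; a[2] = 26; a[3] = 22; a[4] = 2; a[5] = 38; a[6] = 16; a[7] = 32.
The sequence repeats with period 6.
So a[242] = a[1 + ((242-1) mod 6)] = a[2] = 26.

26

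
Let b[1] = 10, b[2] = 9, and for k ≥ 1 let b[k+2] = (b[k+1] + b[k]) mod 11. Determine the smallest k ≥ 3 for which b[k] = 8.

3

b[1] = 10, b[2] = 9, b[3] = 8, b[4] = 6, b[5] = 3, b[6] = 9, b[7] = 1, b[8] = 10, b[9] = 0, b[10] = 10, b[11] = 10, b[12] = 9.
Since (b[11], b[12]) = (b[1], b[2]) = (10, 9) (two consecutive terms determine the rest), the sequence is periodic with period 10.
The value 8 first appears (with k ≥ 3) at b[3].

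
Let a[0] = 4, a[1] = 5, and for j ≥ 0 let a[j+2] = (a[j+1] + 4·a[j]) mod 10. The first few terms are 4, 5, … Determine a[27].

1

Listing terms: a[0] = 4,  a[1] = 5,  a[2] = 1,  a[3] = 1,  a[4] = 5,  a[5] = 9,  a[6] = 9,  a[7] = 5,  a[8] = 1.
Since (a[7], a[8]) = (a[1], a[2]) = (5, 1) (two consecutive terms determine the rest), the sequence is eventually periodic: after a pre-period of length 1 it cycles with period 6.
For j ≥ 1, a[j] depends only on (j - 1) mod 6. (27 - 1) mod 6 = 2, so a[27] = a[3] = 1.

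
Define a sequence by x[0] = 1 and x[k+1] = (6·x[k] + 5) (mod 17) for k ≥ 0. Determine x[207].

x[0] = 1,  x[1] = 11,  x[2] = 3,  x[3] = 6,  x[4] = 7,  x[5] = 13,  x[6] = 15,  x[7] = 10,  x[8] = 14,  x[9] = 4,  x[10] = 12,  x[11] = 9,  x[12] = 8,  x[13] = 2,  x[14] = 0,  x[15] = 5,  x[16] = 1.
The sequence repeats with period 16.
So x[207] = x[0 + ((207-0) mod 16)] = x[15] = 5.

5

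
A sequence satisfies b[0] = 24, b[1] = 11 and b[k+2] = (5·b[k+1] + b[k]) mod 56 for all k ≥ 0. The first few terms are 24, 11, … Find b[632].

Listing terms: b[0] = 24,  b[1] = 11,  b[2] = 23,  b[3] = 14,  b[4] = 37,  b[5] = 31,  b[6] = 24,  b[7] = 39,  b[8] = 51,  b[9] = 14,  b[10] = 9,  b[11] = 3,  b[12] = 24,  b[13] = 11.
The sequence repeats with period 12.
(632 - 0) mod 12 = 8, so b[632] = b[8] = 51.

51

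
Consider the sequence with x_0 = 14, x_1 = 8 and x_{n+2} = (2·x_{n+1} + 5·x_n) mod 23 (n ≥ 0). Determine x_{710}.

Listing terms: x_0 = 14; x_1 = 8; x_2 = 17; x_3 = 5; x_4 = 3; x_5 = 8; x_6 = 8; x_7 = 10; x_8 = 14; x_9 = 9; x_{10} = 19; x_{11} = 14; x_{12} = 8.
Since (x_{11}, x_{12}) = (x_0, x_1) = (14, 8) (two consecutive terms determine the rest), the sequence is periodic with period 11.
(710 - 0) mod 11 = 6, so x_{710} = x_6 = 8.

8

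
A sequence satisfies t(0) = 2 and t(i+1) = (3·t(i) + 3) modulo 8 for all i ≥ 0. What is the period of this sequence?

Listing terms: t(0) = 2,  t(1) = 1,  t(2) = 6,  t(3) = 5,  t(4) = 2.
Since t(4) = t(0) = 2, the sequence is periodic with period 4.

4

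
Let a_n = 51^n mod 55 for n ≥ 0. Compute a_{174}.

36

a_0 = 1, a_1 = 51, a_2 = 16, a_3 = 46, a_4 = 36, a_5 = 21, a_6 = 26, a_7 = 6, a_8 = 31, a_9 = 41, a_{10} = 1.
The sequence repeats with period 10.
So a_{174} = a_{0 + ((174-0) mod 10)} = a_4 = 36.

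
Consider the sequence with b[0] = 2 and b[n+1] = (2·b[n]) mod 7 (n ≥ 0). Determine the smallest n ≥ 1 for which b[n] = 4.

b[0] = 2,  b[1] = 4,  b[2] = 1,  b[3] = 2.
The sequence repeats with period 3.
The value 4 first appears (with n ≥ 1) at b[1].

1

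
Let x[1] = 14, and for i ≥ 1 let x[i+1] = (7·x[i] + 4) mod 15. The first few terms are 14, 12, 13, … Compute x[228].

10

We have x[1] = 14,  x[2] = 12,  x[3] = 13,  x[4] = 5,  x[5] = 9,  x[6] = 7,  x[7] = 8,  x[8] = 0,  x[9] = 4,  x[10] = 2,  x[11] = 3,  x[12] = 10,  x[13] = 14.
Since x[13] = x[1] = 14, the sequence is periodic with period 12.
(228 - 1) mod 12 = 11, so x[228] = x[12] = 10.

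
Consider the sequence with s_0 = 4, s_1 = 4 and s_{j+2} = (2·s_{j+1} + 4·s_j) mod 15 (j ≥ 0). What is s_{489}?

4

Listing terms: s_0 = 4,  s_1 = 4,  s_2 = 9,  s_3 = 4,  s_4 = 14,  s_5 = 14,  s_6 = 9,  s_7 = 14,  s_8 = 4,  s_9 = 4.
The sequence repeats with period 8.
(489 - 0) mod 8 = 1, so s_{489} = s_1 = 4.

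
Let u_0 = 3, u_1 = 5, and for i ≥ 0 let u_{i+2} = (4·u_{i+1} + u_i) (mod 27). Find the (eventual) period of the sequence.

24

We have u_0 = 3, u_1 = 5, u_2 = 23, u_3 = 16, u_4 = 6, u_5 = 13, u_6 = 4, u_7 = 2, u_8 = 12, u_9 = 23, u_{10} = 23, u_{11} = 7, u_{12} = 24, u_{13} = 22, u_{14} = 4, u_{15} = 11, u_{16} = 21, u_{17} = 14, u_{18} = 23, u_{19} = 25, u_{20} = 15, u_{21} = 4, u_{22} = 4, u_{23} = 20, u_{24} = 3, u_{25} = 5.
Since (u_{24}, u_{25}) = (u_0, u_1) = (3, 5) (two consecutive terms determine the rest), the sequence is periodic with period 24.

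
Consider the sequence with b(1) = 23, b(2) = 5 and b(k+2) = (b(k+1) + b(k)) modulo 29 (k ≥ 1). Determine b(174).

We have b(1) = 23, b(2) = 5, b(3) = 28, b(4) = 4, b(5) = 3, b(6) = 7, b(7) = 10, b(8) = 17, b(9) = 27, b(10) = 15, b(11) = 13, b(12) = 28, b(13) = 12, b(14) = 11, b(15) = 23, b(16) = 5.
The sequence repeats with period 14.
(174 - 1) mod 14 = 5, so b(174) = b(6) = 7.

7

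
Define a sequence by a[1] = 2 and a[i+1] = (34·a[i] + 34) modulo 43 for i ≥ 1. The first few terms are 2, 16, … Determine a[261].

Listing terms: a[1] = 2, a[2] = 16, a[3] = 19, a[4] = 35, a[5] = 20, a[6] = 26, a[7] = 15, a[8] = 28, a[9] = 40, a[10] = 18, a[11] = 1, a[12] = 25, a[13] = 24, a[14] = 33, a[15] = 38, a[16] = 36, a[17] = 11, a[18] = 21, a[19] = 17, a[20] = 10, a[21] = 30, a[22] = 22, a[23] = 8, a[24] = 5, a[25] = 32, a[26] = 4, a[27] = 41, a[28] = 9, a[29] = 39, a[30] = 27, a[31] = 6, a[32] = 23, a[33] = 42, a[34] = 0, a[35] = 34, a[36] = 29, a[37] = 31, a[38] = 13, a[39] = 3, a[40] = 7, a[41] = 14, a[42] = 37, a[43] = 2.
Since a[43] = a[1] = 2, the sequence is periodic with period 42.
So a[261] = a[1 + ((261-1) mod 42)] = a[9] = 40.

40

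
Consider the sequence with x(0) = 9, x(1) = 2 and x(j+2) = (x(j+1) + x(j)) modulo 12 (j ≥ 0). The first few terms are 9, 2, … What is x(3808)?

0

x(0) = 9,  x(1) = 2,  x(2) = 11,  x(3) = 1,  x(4) = 0,  x(5) = 1,  x(6) = 1,  x(7) = 2,  x(8) = 3,  x(9) = 5,  x(10) = 8,  x(11) = 1,  x(12) = 9,  x(13) = 10,  x(14) = 7,  x(15) = 5,  x(16) = 0,  x(17) = 5,  x(18) = 5,  x(19) = 10,  x(20) = 3,  x(21) = 1,  x(22) = 4,  x(23) = 5,  x(24) = 9,  x(25) = 2.
Since (x(24), x(25)) = (x(0), x(1)) = (9, 2) (two consecutive terms determine the rest), the sequence is periodic with period 24.
So x(3808) = x(0 + ((3808-0) mod 24)) = x(16) = 0.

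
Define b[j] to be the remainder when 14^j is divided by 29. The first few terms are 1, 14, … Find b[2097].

b[0] = 1,  b[1] = 14,  b[2] = 22,  b[3] = 18,  b[4] = 20,  b[5] = 19,  b[6] = 5,  b[7] = 12,  b[8] = 23,  b[9] = 3,  b[10] = 13,  b[11] = 8,  b[12] = 25,  b[13] = 2,  b[14] = 28,  b[15] = 15,  b[16] = 7,  b[17] = 11,  b[18] = 9,  b[19] = 10,  b[20] = 24,  b[21] = 17,  b[22] = 6,  b[23] = 26,  b[24] = 16,  b[25] = 21,  b[26] = 4,  b[27] = 27,  b[28] = 1.
Since b[28] = b[0] = 1, the sequence is periodic with period 28.
So b[2097] = b[0 + ((2097-0) mod 28)] = b[25] = 21.

21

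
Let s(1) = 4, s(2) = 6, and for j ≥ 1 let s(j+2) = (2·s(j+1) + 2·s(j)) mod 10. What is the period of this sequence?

Computing terms: s(1) = 4; s(2) = 6; s(3) = 0; s(4) = 2; s(5) = 4; s(6) = 2; s(7) = 2; s(8) = 8; s(9) = 0; s(10) = 6; s(11) = 2; s(12) = 6; s(13) = 6; s(14) = 4; s(15) = 0; s(16) = 8; s(17) = 6; s(18) = 8; s(19) = 8; s(20) = 2; s(21) = 0; s(22) = 4; s(23) = 8; s(24) = 4; s(25) = 4; s(26) = 6.
The sequence repeats with period 24.

24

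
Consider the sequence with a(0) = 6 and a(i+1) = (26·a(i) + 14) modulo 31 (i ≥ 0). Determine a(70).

0

We have a(0) = 6, a(1) = 15, a(2) = 1, a(3) = 9, a(4) = 0, a(5) = 14, a(6) = 6.
The sequence repeats with period 6.
(70 - 0) mod 6 = 4, so a(70) = a(4) = 0.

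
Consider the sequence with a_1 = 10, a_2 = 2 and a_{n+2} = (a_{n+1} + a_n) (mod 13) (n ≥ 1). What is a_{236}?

0

Computing terms: a_1 = 10,  a_2 = 2,  a_3 = 12,  a_4 = 1,  a_5 = 0,  a_6 = 1,  a_7 = 1,  a_8 = 2,  a_9 = 3,  a_{10} = 5,  a_{11} = 8,  a_{12} = 0,  a_{13} = 8,  a_{14} = 8,  a_{15} = 3,  a_{16} = 11,  a_{17} = 1,  a_{18} = 12,  a_{19} = 0,  a_{20} = 12,  a_{21} = 12,  a_{22} = 11,  a_{23} = 10,  a_{24} = 8,  a_{25} = 5,  a_{26} = 0,  a_{27} = 5,  a_{28} = 5,  a_{29} = 10,  a_{30} = 2.
The sequence repeats with period 28.
(236 - 1) mod 28 = 11, so a_{236} = a_{12} = 0.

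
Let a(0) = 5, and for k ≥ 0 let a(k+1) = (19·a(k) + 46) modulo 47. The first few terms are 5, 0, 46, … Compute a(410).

4

Computing terms: a(0) = 5; a(1) = 0; a(2) = 46; a(3) = 27; a(4) = 42; a(5) = 45; a(6) = 8; a(7) = 10; a(8) = 1; a(9) = 18; a(10) = 12; a(11) = 39; a(12) = 35; a(13) = 6; a(14) = 19; a(15) = 31; a(16) = 24; a(17) = 32; a(18) = 43; a(19) = 17; a(20) = 40; a(21) = 7; a(22) = 38; a(23) = 16; a(24) = 21; a(25) = 22; a(26) = 41; a(27) = 26; a(28) = 23; a(29) = 13; a(30) = 11; a(31) = 20; a(32) = 3; a(33) = 9; a(34) = 29; a(35) = 33; a(36) = 15; a(37) = 2; a(38) = 37; a(39) = 44; a(40) = 36; a(41) = 25; a(42) = 4; a(43) = 28; a(44) = 14; a(45) = 30; a(46) = 5.
The sequence repeats with period 46.
So a(410) = a(0 + ((410-0) mod 46)) = a(42) = 4.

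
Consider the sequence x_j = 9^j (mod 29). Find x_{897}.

We have x_1 = 9; x_2 = 23; x_3 = 4; x_4 = 7; x_5 = 5; x_6 = 16; x_7 = 28; x_8 = 20; x_9 = 6; x_{10} = 25; x_{11} = 22; x_{12} = 24; x_{13} = 13; x_{14} = 1; x_{15} = 9.
The sequence repeats with period 14.
(897 - 1) mod 14 = 0, so x_{897} = x_1 = 9.

9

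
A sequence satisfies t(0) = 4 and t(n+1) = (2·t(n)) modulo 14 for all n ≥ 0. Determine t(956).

2

Computing terms: t(0) = 4; t(1) = 8; t(2) = 2; t(3) = 4.
The sequence repeats with period 3.
(956 - 0) mod 3 = 2, so t(956) = t(2) = 2.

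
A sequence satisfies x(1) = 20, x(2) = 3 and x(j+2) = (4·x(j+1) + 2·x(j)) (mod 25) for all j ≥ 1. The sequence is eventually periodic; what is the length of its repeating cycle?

20

Computing terms: x(1) = 20,  x(2) = 3,  x(3) = 2,  x(4) = 14,  x(5) = 10,  x(6) = 18,  x(7) = 17,  x(8) = 4,  x(9) = 0,  x(10) = 8,  x(11) = 7,  x(12) = 19,  x(13) = 15,  x(14) = 23,  x(15) = 22,  x(16) = 9,  x(17) = 5,  x(18) = 13,  x(19) = 12,  x(20) = 24,  x(21) = 20,  x(22) = 3.
The sequence repeats with period 20.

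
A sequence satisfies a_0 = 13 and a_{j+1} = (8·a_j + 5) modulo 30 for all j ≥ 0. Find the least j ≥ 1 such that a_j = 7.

Computing terms: a_0 = 13,  a_1 = 19,  a_2 = 7,  a_3 = 1,  a_4 = 13.
Since a_4 = a_0 = 13, the sequence is periodic with period 4.
The value 7 first appears (with j ≥ 1) at a_2.

2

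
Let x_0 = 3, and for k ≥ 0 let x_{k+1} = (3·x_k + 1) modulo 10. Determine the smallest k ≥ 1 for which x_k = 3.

Computing terms: x_0 = 3; x_1 = 0; x_2 = 1; x_3 = 4; x_4 = 3.
Since x_4 = x_0 = 3, the sequence is periodic with period 4.
The value 3 next appears (with k ≥ 1) at x_4.

4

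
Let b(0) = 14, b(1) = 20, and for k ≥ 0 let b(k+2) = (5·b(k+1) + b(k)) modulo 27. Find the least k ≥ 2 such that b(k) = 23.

3

Computing terms: b(0) = 14,  b(1) = 20,  b(2) = 6,  b(3) = 23,  b(4) = 13,  b(5) = 7,  b(6) = 21,  b(7) = 4,  b(8) = 14,  b(9) = 20.
The sequence repeats with period 8.
The value 23 first appears (with k ≥ 2) at b(3).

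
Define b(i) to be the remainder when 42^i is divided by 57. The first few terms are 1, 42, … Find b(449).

We have b(0) = 1, b(1) = 42, b(2) = 54, b(3) = 45, b(4) = 9, b(5) = 36, b(6) = 30, b(7) = 6, b(8) = 24, b(9) = 39, b(10) = 42.
Since b(10) = b(1) = 42, the sequence is eventually periodic: after a pre-period of length 1 it cycles with period 9.
For i ≥ 1, b(i) depends only on (i - 1) mod 9. (449 - 1) mod 9 = 7, so b(449) = b(8) = 24.

24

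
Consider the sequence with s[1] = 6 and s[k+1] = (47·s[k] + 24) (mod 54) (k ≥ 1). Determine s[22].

Listing terms: s[1] = 6, s[2] = 36, s[3] = 42, s[4] = 0, s[5] = 24, s[6] = 18, s[7] = 6.
The sequence repeats with period 6.
(22 - 1) mod 6 = 3, so s[22] = s[4] = 0.

0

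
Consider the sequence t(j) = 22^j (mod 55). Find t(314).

t(0) = 1,  t(1) = 22,  t(2) = 44,  t(3) = 33,  t(4) = 11,  t(5) = 22.
Since t(5) = t(1) = 22, the sequence is eventually periodic: after a pre-period of length 1 it cycles with period 4.
For j ≥ 1, t(j) depends only on (j - 1) mod 4. (314 - 1) mod 4 = 1, so t(314) = t(2) = 44.

44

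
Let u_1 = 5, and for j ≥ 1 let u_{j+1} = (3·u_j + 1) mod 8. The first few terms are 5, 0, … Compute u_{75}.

u_1 = 5; u_2 = 0; u_3 = 1; u_4 = 4; u_5 = 5.
Since u_5 = u_1 = 5, the sequence is periodic with period 4.
(75 - 1) mod 4 = 2, so u_{75} = u_3 = 1.

1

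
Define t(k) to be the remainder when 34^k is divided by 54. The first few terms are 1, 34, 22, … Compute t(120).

We have t(0) = 1; t(1) = 34; t(2) = 22; t(3) = 46; t(4) = 52; t(5) = 40; t(6) = 10; t(7) = 16; t(8) = 4; t(9) = 28; t(10) = 34.
Since t(10) = t(1) = 34, the sequence is eventually periodic: after a pre-period of length 1 it cycles with period 9.
For k ≥ 1, t(k) depends only on (k - 1) mod 9. (120 - 1) mod 9 = 2, so t(120) = t(3) = 46.

46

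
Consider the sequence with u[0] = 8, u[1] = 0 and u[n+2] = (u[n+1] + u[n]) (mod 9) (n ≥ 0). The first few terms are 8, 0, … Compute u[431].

Computing terms: u[0] = 8; u[1] = 0; u[2] = 8; u[3] = 8; u[4] = 7; u[5] = 6; u[6] = 4; u[7] = 1; u[8] = 5; u[9] = 6; u[10] = 2; u[11] = 8; u[12] = 1; u[13] = 0; u[14] = 1; u[15] = 1; u[16] = 2; u[17] = 3; u[18] = 5; u[19] = 8; u[20] = 4; u[21] = 3; u[22] = 7; u[23] = 1; u[24] = 8; u[25] = 0.
The sequence repeats with period 24.
(431 - 0) mod 24 = 23, so u[431] = u[23] = 1.

1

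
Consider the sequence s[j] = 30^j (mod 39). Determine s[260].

3

Computing terms: s[0] = 1,  s[1] = 30,  s[2] = 3,  s[3] = 12,  s[4] = 9,  s[5] = 36,  s[6] = 27,  s[7] = 30.
Since s[7] = s[1] = 30, the sequence is eventually periodic: after a pre-period of length 1 it cycles with period 6.
For j ≥ 1, s[j] depends only on (j - 1) mod 6. (260 - 1) mod 6 = 1, so s[260] = s[2] = 3.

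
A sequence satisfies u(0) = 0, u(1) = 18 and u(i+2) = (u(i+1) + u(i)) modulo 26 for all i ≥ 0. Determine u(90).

14

u(0) = 0; u(1) = 18; u(2) = 18; u(3) = 10; u(4) = 2; u(5) = 12; u(6) = 14; u(7) = 0; u(8) = 14; u(9) = 14; u(10) = 2; u(11) = 16; u(12) = 18; u(13) = 8; u(14) = 0; u(15) = 8; u(16) = 8; u(17) = 16; u(18) = 24; u(19) = 14; u(20) = 12; u(21) = 0; u(22) = 12; u(23) = 12; u(24) = 24; u(25) = 10; u(26) = 8; u(27) = 18; u(28) = 0; u(29) = 18.
The sequence repeats with period 28.
So u(90) = u(0 + ((90-0) mod 28)) = u(6) = 14.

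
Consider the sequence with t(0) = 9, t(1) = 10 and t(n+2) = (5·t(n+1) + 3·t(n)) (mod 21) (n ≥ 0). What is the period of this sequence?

We have t(0) = 9, t(1) = 10, t(2) = 14, t(3) = 16, t(4) = 17, t(5) = 7, t(6) = 2, t(7) = 10, t(8) = 14.
Since (t(7), t(8)) = (t(1), t(2)) = (10, 14) (two consecutive terms determine the rest), the sequence is eventually periodic: after a pre-period of length 1 it cycles with period 6.

6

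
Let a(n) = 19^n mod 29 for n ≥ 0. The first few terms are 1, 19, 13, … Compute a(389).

a(0) = 1,  a(1) = 19,  a(2) = 13,  a(3) = 15,  a(4) = 24,  a(5) = 21,  a(6) = 22,  a(7) = 12,  a(8) = 25,  a(9) = 11,  a(10) = 6,  a(11) = 27,  a(12) = 20,  a(13) = 3,  a(14) = 28,  a(15) = 10,  a(16) = 16,  a(17) = 14,  a(18) = 5,  a(19) = 8,  a(20) = 7,  a(21) = 17,  a(22) = 4,  a(23) = 18,  a(24) = 23,  a(25) = 2,  a(26) = 9,  a(27) = 26,  a(28) = 1.
Since a(28) = a(0) = 1, the sequence is periodic with period 28.
So a(389) = a(0 + ((389-0) mod 28)) = a(25) = 2.

2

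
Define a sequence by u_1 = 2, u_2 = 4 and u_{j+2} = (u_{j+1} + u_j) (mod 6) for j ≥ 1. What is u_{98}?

We have u_1 = 2; u_2 = 4; u_3 = 0; u_4 = 4; u_5 = 4; u_6 = 2; u_7 = 0; u_8 = 2; u_9 = 2; u_{10} = 4.
The sequence repeats with period 8.
(98 - 1) mod 8 = 1, so u_{98} = u_2 = 4.

4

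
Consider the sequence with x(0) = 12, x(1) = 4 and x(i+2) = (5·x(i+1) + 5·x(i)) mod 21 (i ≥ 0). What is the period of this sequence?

Listing terms: x(0) = 12; x(1) = 4; x(2) = 17; x(3) = 0; x(4) = 1; x(5) = 5; x(6) = 9; x(7) = 7; x(8) = 17; x(9) = 15; x(10) = 13; x(11) = 14; x(12) = 9; x(13) = 10; x(14) = 11; x(15) = 0; x(16) = 13; x(17) = 2; x(18) = 12; x(19) = 7; x(20) = 11; x(21) = 6; x(22) = 1; x(23) = 14; x(24) = 12; x(25) = 4.
The sequence repeats with period 24.

24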